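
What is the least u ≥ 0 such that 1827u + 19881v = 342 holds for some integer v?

1306

Euclid: 19881 = 10·1827 + 1611; 1827 = 1·1611 + 216; 1611 = 7·216 + 99; 216 = 2·99 + 18; 99 = 5·18 + 9; 18 = 2·9 + 0 → gcd = 9; 342 = 9·38.
Back-substitution yields 1827·(-1012) + 19881·(93) = 9, so one solution is u = -1012·38 = -38456, v = 93·38 = 3534.
Solutions in u differ by 19881/9 = 2209; the one in [0, 2209) is -38456 mod 2209 = 1306.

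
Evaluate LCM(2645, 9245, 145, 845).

2645 = 5 · 23²; 9245 = 5 · 43²; 145 = 5 · 29; 845 = 5 · 13²
lcm takes max exponent of each prime: 5 · 13² · 23² · 29 · 43² = 23968855105

23968855105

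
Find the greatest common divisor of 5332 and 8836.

4

5332 = 2² · 31 · 43
8836 = 2² · 47²
Common: 2² = 4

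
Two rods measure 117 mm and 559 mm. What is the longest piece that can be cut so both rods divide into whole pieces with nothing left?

13

117 = 3² · 13
559 = 13 · 43
Common: 13 = 13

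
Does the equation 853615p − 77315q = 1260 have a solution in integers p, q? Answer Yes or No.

Yes

By Bézout, 853615p − 77315q = 1260 has integer solutions iff gcd(853615, 77315) | 1260.
Euclid: 853615 = 11·77315 + 3150; 77315 = 24·3150 + 1715; 3150 = 1·1715 + 1435; 1715 = 1·1435 + 280; 1435 = 5·280 + 35; 280 = 8·35 + 0. gcd = 35; 1260 mod 35 = 0. Yes.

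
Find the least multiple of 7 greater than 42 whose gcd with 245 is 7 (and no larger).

56

Multiples of 7 above 42: 7·7, 7·8, … . Need the cofactor coprime to 245/7 = 35.
Checking s = 7, 8, … the first with gcd(s, 35) = 1 is s = 8, giving 56.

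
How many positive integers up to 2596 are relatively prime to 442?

1128

442 = 2·13·17. Inclusion–exclusion on these primes:
2596 − ⌊2596/2⌋ − ⌊2596/13⌋ − ⌊2596/17⌋ + ⌊2596/26⌋ + ⌊2596/34⌋ + ⌊2596/221⌋ − ⌊2596/442⌋ = 1128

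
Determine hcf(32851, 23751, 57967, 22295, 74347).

91

32851 = 7 · 13 · 19²; 23751 = 3² · 7 · 13 · 29; 57967 = 7³ · 13²; 22295 = 5 · 7³ · 13; 74347 = 7 · 13 · 19 · 43
gcd takes min exponent of each prime: 7 · 13 = 91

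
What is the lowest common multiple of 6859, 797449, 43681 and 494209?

6859 = 19³; 797449 = 19² · 47²; 43681 = 11² · 19²; 494209 = 19² · 37²
lcm takes max exponent of each prime: 11² · 19³ · 37² · 47² = 2509835958619

2509835958619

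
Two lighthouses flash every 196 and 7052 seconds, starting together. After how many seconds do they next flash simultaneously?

345548

196 = 2² · 7²; 7052 = 2² · 41 · 43
max exponents: 2² · 7² · 41 · 43 = 345548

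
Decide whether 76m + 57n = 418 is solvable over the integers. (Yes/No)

Yes

gcd(76, 57): 76 = 1·57 + 19; 57 = 3·19 + 0 → 19
19 divides 418, so a solution exists.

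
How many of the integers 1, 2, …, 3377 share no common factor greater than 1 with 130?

1247

Prime factors of 130: 2, 5, 13. Count integers ≤ 3377 divisible by none of them.
By inclusion–exclusion: 3377 − ⌊3377/2⌋ − ⌊3377/5⌋ − ⌊3377/13⌋ + ⌊3377/10⌋ + ⌊3377/26⌋ + ⌊3377/65⌋ − ⌊3377/130⌋ = 1247.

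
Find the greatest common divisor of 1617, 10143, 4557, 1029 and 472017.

gcd(1617, 10143): 10143 = 6·1617 + 441; 1617 = 3·441 + 294; 441 = 1·294 + 147; 294 = 2·147 + 0 → 147
gcd(147, 4557): 4557 = 31·147 + 0 → 147
gcd(147, 1029): 1029 = 7·147 + 0 → 147
gcd(147, 472017): 472017 = 3211·147 + 0 → 147

147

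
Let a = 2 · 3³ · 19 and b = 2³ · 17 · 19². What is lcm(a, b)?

1325592

max exponent per prime: 2³ · 3³ · 17 · 19² = 1325592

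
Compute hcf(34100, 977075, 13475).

275

gcd(34100, 977075): 977075 = 28·34100 + 22275; 34100 = 1·22275 + 11825; 22275 = 1·11825 + 10450; 11825 = 1·10450 + 1375; 10450 = 7·1375 + 825; 1375 = 1·825 + 550; 825 = 1·550 + 275; 550 = 2·275 + 0 → 275
gcd(275, 13475): 13475 = 49·275 + 0 → 275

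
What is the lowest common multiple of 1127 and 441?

10143

1127 = 7² · 23; 441 = 3² · 7²
max exponents: 3² · 7² · 23 = 10143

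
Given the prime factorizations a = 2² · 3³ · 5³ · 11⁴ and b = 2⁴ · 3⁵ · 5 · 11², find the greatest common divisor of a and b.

65340

min exponent per shared prime: 2² · 3³ · 5 · 11² = 65340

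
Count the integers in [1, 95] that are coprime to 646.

Prime factors of 646: 2, 17, 19. Count integers ≤ 95 divisible by none of them.
By inclusion–exclusion: 95 − ⌊95/2⌋ − ⌊95/17⌋ − ⌊95/19⌋ + ⌊95/34⌋ + ⌊95/38⌋ + ⌊95/323⌋ − ⌊95/646⌋ = 42.

42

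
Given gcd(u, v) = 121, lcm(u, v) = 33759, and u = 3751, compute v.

1089

Using uv = gcd(u,v)·lcm(u,v) = 121·33759 = 4084839, we get v = 4084839/3751 = 1089.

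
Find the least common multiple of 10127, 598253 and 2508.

10127 = 13 · 19 · 41; 598253 = 19 · 23 · 37²; 2508 = 2² · 3 · 11 · 19
lcm takes max exponent of each prime: 2² · 3 · 11 · 13 · 19 · 23 · 37² · 41 = 42090688068

42090688068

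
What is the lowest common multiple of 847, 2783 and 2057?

lcm(847, 2783) = 847·2783/gcd = 2357201/121 = 19481
lcm(19481, 2057) = 19481·2057/gcd = 40072417/121 = 331177

331177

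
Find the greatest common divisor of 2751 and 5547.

Euclid: 5547 = 2·2751 + 45; 2751 = 61·45 + 6; 45 = 7·6 + 3; 6 = 2·3 + 0. Last nonzero remainder: 3.

3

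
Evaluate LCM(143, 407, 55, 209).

502645

143 = 11 · 13; 407 = 11 · 37; 55 = 5 · 11; 209 = 11 · 19
lcm takes max exponent of each prime: 5 · 11 · 13 · 19 · 37 = 502645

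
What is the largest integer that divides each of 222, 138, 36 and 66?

6

gcd(222, 138): 222 = 1·138 + 84; 138 = 1·84 + 54; 84 = 1·54 + 30; 54 = 1·30 + 24; 30 = 1·24 + 6; 24 = 4·6 + 0 → 6
gcd(6, 36): 36 = 6·6 + 0 → 6
gcd(6, 66): 66 = 11·6 + 0 → 6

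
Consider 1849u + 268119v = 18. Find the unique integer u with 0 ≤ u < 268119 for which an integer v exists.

Reduce mod 268119: 1849u ≡ 18 (mod 268119). With g = gcd(1849, 268119) = 1 dividing 18, divide through: 1849u ≡ 18 (mod 268119).
Since gcd(1849, 268119) = 1, u ≡ 18·(1849)⁻¹ ≡ 76419 (mod 268119). Smallest non-negative: 76419.

76419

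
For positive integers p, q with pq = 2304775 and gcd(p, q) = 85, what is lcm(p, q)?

Since gcd(p,q)·lcm(p,q) = pq, lcm = 2304775/85 = 27115.

27115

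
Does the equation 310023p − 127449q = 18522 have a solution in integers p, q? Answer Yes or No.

By Bézout, 310023p − 127449q = 18522 has integer solutions iff gcd(310023, 127449) | 18522.
Euclid: 310023 = 2·127449 + 55125; 127449 = 2·55125 + 17199; 55125 = 3·17199 + 3528; 17199 = 4·3528 + 3087; 3528 = 1·3087 + 441; 3087 = 7·441 + 0. gcd = 441; 18522 mod 441 = 0. Yes.

Yes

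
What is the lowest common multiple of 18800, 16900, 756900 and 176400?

lcm(18800, 16900) = 18800·16900/gcd = 317720000/100 = 3177200
lcm(3177200, 756900) = 3177200·756900/gcd = 2404822680000/100 = 24048226800
lcm(24048226800, 176400) = 24048226800·176400/gcd = 4242107207520000/3600 = 1178363113200

1178363113200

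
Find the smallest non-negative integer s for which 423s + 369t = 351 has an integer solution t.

27

gcd(423, 369) = 9 (Euclid: 423 = 1·369 + 54; 369 = 6·54 + 45; 54 = 1·45 + 9; 45 = 5·9 + 0), and 9 | 351.
Extended Euclid: 423·(7) + 369·(-8) = 9. Scale by 39: s₀ = 273.
General solution s = s₀ + 41k; reducing mod 41 gives s = 27 (and t = -30).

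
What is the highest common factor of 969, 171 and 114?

969 = 3 · 17 · 19; 171 = 3² · 19; 114 = 2 · 3 · 19
gcd takes min exponent of each prime: 3 · 19 = 57

57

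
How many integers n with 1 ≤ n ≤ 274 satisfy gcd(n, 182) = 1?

108

Prime factors of 182: 2, 7, 13. Count integers ≤ 274 divisible by none of them.
By inclusion–exclusion: 274 − ⌊274/2⌋ − ⌊274/7⌋ − ⌊274/13⌋ + ⌊274/14⌋ + ⌊274/26⌋ + ⌊274/91⌋ − ⌊274/182⌋ = 108.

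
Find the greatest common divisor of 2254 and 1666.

2254 = 2 · 7² · 23
1666 = 2 · 7² · 17
Common: 2 · 7² = 98

98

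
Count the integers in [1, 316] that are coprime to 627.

Prime factors of 627: 3, 11, 19. Count integers ≤ 316 divisible by none of them.
By inclusion–exclusion: 316 − ⌊316/3⌋ − ⌊316/11⌋ − ⌊316/19⌋ + ⌊316/33⌋ + ⌊316/57⌋ + ⌊316/209⌋ − ⌊316/627⌋ = 182.

182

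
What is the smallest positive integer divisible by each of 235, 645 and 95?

lcm(235, 645) = 235·645/gcd = 151575/5 = 30315
lcm(30315, 95) = 30315·95/gcd = 2879925/5 = 575985

575985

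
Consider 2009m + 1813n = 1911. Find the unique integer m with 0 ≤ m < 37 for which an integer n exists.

19

Reduce mod 1813: 2009m ≡ 1911 (mod 1813). With g = gcd(2009, 1813) = 49 dividing 1911, divide through: 41m ≡ 39 (mod 37).
Since gcd(41, 37) = 1, m ≡ 39·(41)⁻¹ ≡ 19 (mod 37). Smallest non-negative: 19.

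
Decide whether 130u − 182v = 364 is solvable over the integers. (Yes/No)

gcd(130, 182): 182 = 1·130 + 52; 130 = 2·52 + 26; 52 = 2·26 + 0 → 26
26 divides 364, so a solution exists.

Yes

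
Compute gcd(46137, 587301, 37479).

39

gcd(46137, 587301): 587301 = 12·46137 + 33657; 46137 = 1·33657 + 12480; 33657 = 2·12480 + 8697; 12480 = 1·8697 + 3783; 8697 = 2·3783 + 1131; 3783 = 3·1131 + 390; 1131 = 2·390 + 351; 390 = 1·351 + 39; 351 = 9·39 + 0 → 39
gcd(39, 37479): 37479 = 961·39 + 0 → 39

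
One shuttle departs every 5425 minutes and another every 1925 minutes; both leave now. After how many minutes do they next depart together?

5425 = 5² · 7 · 31; 1925 = 5² · 7 · 11
max exponents: 5² · 7 · 11 · 31 = 59675

59675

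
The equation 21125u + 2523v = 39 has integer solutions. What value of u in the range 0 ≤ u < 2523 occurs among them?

gcd(21125, 2523) = 1 (Euclid: 21125 = 8·2523 + 941; 2523 = 2·941 + 641; 941 = 1·641 + 300; 641 = 2·300 + 41; 300 = 7·41 + 13; 41 = 3·13 + 2; 13 = 6·2 + 1; 2 = 2·1 + 0), and 1 | 39.
Extended Euclid: 21125·(1169) + 2523·(-9788) = 1. Scale by 39: u₀ = 45591.
General solution u = u₀ + 2523t; reducing mod 2523 gives u = 177 (and v = -1482).

177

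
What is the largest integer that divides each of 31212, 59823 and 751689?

2601

31212 = 2² · 3³ · 17²; 59823 = 3² · 17² · 23; 751689 = 3² · 17⁴
gcd takes min exponent of each prime: 3² · 17² = 2601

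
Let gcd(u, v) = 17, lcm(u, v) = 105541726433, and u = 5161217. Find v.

347633

u·v = gcd·lcm = 17·105541726433 = 1794209349361, so v = 1794209349361/5161217 = 347633.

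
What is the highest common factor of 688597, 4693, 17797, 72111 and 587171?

gcd(688597, 4693): 688597 = 146·4693 + 3419; 4693 = 1·3419 + 1274; 3419 = 2·1274 + 871; 1274 = 1·871 + 403; 871 = 2·403 + 65; 403 = 6·65 + 13; 65 = 5·13 + 0 → 13
gcd(13, 17797): 17797 = 1369·13 + 0 → 13
gcd(13, 72111): 72111 = 5547·13 + 0 → 13
gcd(13, 587171): 587171 = 45167·13 + 0 → 13

13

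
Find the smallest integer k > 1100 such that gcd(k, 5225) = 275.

Multiples of 275 above 1100: 275·5, 275·6, … . Need the cofactor coprime to 5225/275 = 19.
Checking s = 5, 6, … the first with gcd(s, 19) = 1 is s = 5, giving 1375.

1375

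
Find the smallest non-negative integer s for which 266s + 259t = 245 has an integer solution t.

gcd(266, 259) = 7 (Euclid: 266 = 1·259 + 7; 259 = 37·7 + 0), and 7 | 245.
Extended Euclid: 266·(1) + 259·(-1) = 7. Scale by 35: s₀ = 35.
General solution s = s₀ + 37k; reducing mod 37 gives s = 35 (and t = -35).

35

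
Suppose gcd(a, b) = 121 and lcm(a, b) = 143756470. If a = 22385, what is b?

Using ab = gcd(a,b)·lcm(a,b) = 121·143756470 = 17394532870, we get b = 17394532870/22385 = 777062.

777062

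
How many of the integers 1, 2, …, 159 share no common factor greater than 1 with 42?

46

Prime factors of 42: 2, 3, 7. Count integers ≤ 159 divisible by none of them.
By inclusion–exclusion: 159 − ⌊159/2⌋ − ⌊159/3⌋ − ⌊159/7⌋ + ⌊159/6⌋ + ⌊159/14⌋ + ⌊159/21⌋ − ⌊159/42⌋ = 46.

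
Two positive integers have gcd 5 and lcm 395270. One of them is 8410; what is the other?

235

Using pq = gcd(p,q)·lcm(p,q) = 5·395270 = 1976350, we get q = 1976350/8410 = 235.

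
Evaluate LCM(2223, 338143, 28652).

353021292

lcm(2223, 338143) = 2223·338143/gcd = 751691889/247 = 3043287
lcm(3043287, 28652) = 3043287·28652/gcd = 87196259124/247 = 353021292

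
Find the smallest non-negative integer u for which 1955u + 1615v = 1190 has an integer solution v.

13

gcd(1955, 1615) = 85 (Euclid: 1955 = 1·1615 + 340; 1615 = 4·340 + 255; 340 = 1·255 + 85; 255 = 3·85 + 0), and 85 | 1190.
Extended Euclid: 1955·(5) + 1615·(-6) = 85. Scale by 14: u₀ = 70.
General solution u = u₀ + 19t; reducing mod 19 gives u = 13 (and v = -15).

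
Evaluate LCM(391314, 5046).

391314 = 2 · 3 · 7² · 11³; 5046 = 2 · 3 · 29²
max exponents: 2 · 3 · 7² · 11³ · 29² = 329095074

329095074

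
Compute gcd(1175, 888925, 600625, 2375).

25

1175 = 5² · 47; 888925 = 5² · 31² · 37; 600625 = 5⁴ · 31²; 2375 = 5³ · 19
gcd takes min exponent of each prime: 5² = 25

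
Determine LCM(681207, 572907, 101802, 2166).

lcm(681207, 572907) = 681207·572907/gcd = 390268258749/1083 = 360358503
lcm(360358503, 101802) = 360358503·101802/gcd = 36685216322406/1083 = 33873699282
lcm(33873699282, 2166) = 33873699282·2166/gcd = 73370432644812/2166 = 33873699282

33873699282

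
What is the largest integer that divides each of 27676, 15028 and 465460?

68

gcd(27676, 15028): 27676 = 1·15028 + 12648; 15028 = 1·12648 + 2380; 12648 = 5·2380 + 748; 2380 = 3·748 + 136; 748 = 5·136 + 68; 136 = 2·68 + 0 → 68
gcd(68, 465460): 465460 = 6845·68 + 0 → 68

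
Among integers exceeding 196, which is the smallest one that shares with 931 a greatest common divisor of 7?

203

Multiples of 7 above 196: 7·29, 7·30, … . Need the cofactor coprime to 931/7 = 133.
Checking s = 29, 30, … the first with gcd(s, 133) = 1 is s = 29, giving 203.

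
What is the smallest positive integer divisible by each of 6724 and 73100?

122881100

gcd first: 73100 = 10·6724 + 5860; 6724 = 1·5860 + 864; 5860 = 6·864 + 676; 864 = 1·676 + 188; 676 = 3·188 + 112; 188 = 1·112 + 76; 112 = 1·76 + 36; 76 = 2·36 + 4; 36 = 9·4 + 0 → gcd = 4
lcm = 6724·73100/gcd = 491524400/4 = 122881100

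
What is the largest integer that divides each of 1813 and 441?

49

Euclid: 1813 = 4·441 + 49; 441 = 9·49 + 0. Last nonzero remainder: 49.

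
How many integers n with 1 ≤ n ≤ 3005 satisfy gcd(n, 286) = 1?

1261

Prime factors of 286: 2, 11, 13. Count integers ≤ 3005 divisible by none of them.
By inclusion–exclusion: 3005 − ⌊3005/2⌋ − ⌊3005/11⌋ − ⌊3005/13⌋ + ⌊3005/22⌋ + ⌊3005/26⌋ + ⌊3005/143⌋ − ⌊3005/286⌋ = 1261.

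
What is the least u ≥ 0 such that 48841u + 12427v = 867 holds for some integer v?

Euclid: 48841 = 3·12427 + 11560; 12427 = 1·11560 + 867; 11560 = 13·867 + 289; 867 = 3·289 + 0 → gcd = 289; 867 = 289·3.
Back-substitution yields 48841·(14) + 12427·(-55) = 289, so one solution is u = 14·3 = 42, v = -55·3 = -165.
Solutions in u differ by 12427/289 = 43; the one in [0, 43) is 42 mod 43 = 42.

42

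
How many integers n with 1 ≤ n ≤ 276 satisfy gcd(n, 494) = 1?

Prime factors of 494: 2, 13, 19. Count integers ≤ 276 divisible by none of them.
By inclusion–exclusion: 276 − ⌊276/2⌋ − ⌊276/13⌋ − ⌊276/19⌋ + ⌊276/26⌋ + ⌊276/38⌋ + ⌊276/247⌋ − ⌊276/494⌋ = 121.

121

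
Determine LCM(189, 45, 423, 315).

189 = 3³ · 7; 45 = 3² · 5; 423 = 3² · 47; 315 = 3² · 5 · 7
lcm takes max exponent of each prime: 3³ · 5 · 7 · 47 = 44415

44415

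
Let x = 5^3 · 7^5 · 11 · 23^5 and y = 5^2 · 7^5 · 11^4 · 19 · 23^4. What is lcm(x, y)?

max exponent per prime: 5^3 · 7^5 · 11^4 · 19 · 23^5 = 3761523113260672375

3761523113260672375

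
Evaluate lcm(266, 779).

10906

gcd first: 779 = 2·266 + 247; 266 = 1·247 + 19; 247 = 13·19 + 0 → gcd = 19
lcm = 266·779/gcd = 207214/19 = 10906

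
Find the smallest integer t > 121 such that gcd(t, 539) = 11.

539 = 11·49. Any t with gcd(t, 539) = 11 is a multiple of 11, say 11s, with s coprime to 49.
Need s > 121/11, so s ≥ 12. First s ≥ 12 with gcd(s, 49) = 1 is s = 12. Thus t = 11·12 = 132.

132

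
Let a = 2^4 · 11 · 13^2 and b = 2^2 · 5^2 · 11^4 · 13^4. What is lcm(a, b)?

167264640400

max exponent per prime: 2^4 · 5^2 · 11^4 · 13^4 = 167264640400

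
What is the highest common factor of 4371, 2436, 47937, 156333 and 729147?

3

4371 = 3 · 31 · 47; 2436 = 2² · 3 · 7 · 29; 47937 = 3 · 19 · 29²; 156333 = 3 · 31 · 41²; 729147 = 3 · 17² · 29²
gcd takes min exponent of each prime: 3 = 3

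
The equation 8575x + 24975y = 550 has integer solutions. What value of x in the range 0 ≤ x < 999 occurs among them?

868

Euclid: 24975 = 2·8575 + 7825; 8575 = 1·7825 + 750; 7825 = 10·750 + 325; 750 = 2·325 + 100; 325 = 3·100 + 25; 100 = 4·25 + 0 → gcd = 25; 550 = 25·22.
Back-substitution yields 8575·(-233) + 24975·(80) = 25, so one solution is x = -233·22 = -5126, y = 80·22 = 1760.
Solutions in x differ by 24975/25 = 999; the one in [0, 999) is -5126 mod 999 = 868.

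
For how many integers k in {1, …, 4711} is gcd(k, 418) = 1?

Prime factors of 418: 2, 11, 19. Count integers ≤ 4711 divisible by none of them.
By inclusion–exclusion: 4711 − ⌊4711/2⌋ − ⌊4711/11⌋ − ⌊4711/19⌋ + ⌊4711/22⌋ + ⌊4711/38⌋ + ⌊4711/209⌋ − ⌊4711/418⌋ = 2029.

2029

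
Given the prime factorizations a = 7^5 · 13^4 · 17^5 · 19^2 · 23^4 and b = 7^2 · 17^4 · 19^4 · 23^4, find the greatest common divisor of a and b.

min exponent per shared prime: 7^2 · 17^4 · 19^2 · 23^4 = 413437924247929

413437924247929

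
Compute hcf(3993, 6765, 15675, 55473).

33

gcd(3993, 6765): 6765 = 1·3993 + 2772; 3993 = 1·2772 + 1221; 2772 = 2·1221 + 330; 1221 = 3·330 + 231; 330 = 1·231 + 99; 231 = 2·99 + 33; 99 = 3·33 + 0 → 33
gcd(33, 15675): 15675 = 475·33 + 0 → 33
gcd(33, 55473): 55473 = 1681·33 + 0 → 33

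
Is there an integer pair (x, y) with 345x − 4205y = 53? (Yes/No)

No

gcd(345, 4205): 4205 = 12·345 + 65; 345 = 5·65 + 20; 65 = 3·20 + 5; 20 = 4·5 + 0 → 5
5 does not divide 53, so a solution does not exist.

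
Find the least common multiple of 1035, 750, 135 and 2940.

15214500

1035 = 3² · 5 · 23; 750 = 2 · 3 · 5³; 135 = 3³ · 5; 2940 = 2² · 3 · 5 · 7²
lcm takes max exponent of each prime: 2² · 3³ · 5³ · 7² · 23 = 15214500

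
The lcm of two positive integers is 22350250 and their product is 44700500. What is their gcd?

2

gcd·lcm = product, so gcd = 44700500/22350250 = 2.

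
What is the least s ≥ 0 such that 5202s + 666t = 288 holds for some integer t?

3

Euclid: 5202 = 7·666 + 540; 666 = 1·540 + 126; 540 = 4·126 + 36; 126 = 3·36 + 18; 36 = 2·18 + 0 → gcd = 18; 288 = 18·16.
Back-substitution yields 5202·(-16) + 666·(125) = 18, so one solution is s = -16·16 = -256, t = 125·16 = 2000.
Solutions in s differ by 666/18 = 37; the one in [0, 37) is -256 mod 37 = 3.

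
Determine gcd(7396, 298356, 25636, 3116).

gcd(7396, 298356): 298356 = 40·7396 + 2516; 7396 = 2·2516 + 2364; 2516 = 1·2364 + 152; 2364 = 15·152 + 84; 152 = 1·84 + 68; 84 = 1·68 + 16; 68 = 4·16 + 4; 16 = 4·4 + 0 → 4
gcd(4, 25636): 25636 = 6409·4 + 0 → 4
gcd(4, 3116): 3116 = 779·4 + 0 → 4

4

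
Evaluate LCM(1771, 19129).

1771 = 7 · 11 · 23; 19129 = 11 · 37 · 47
max exponents: 7 · 11 · 23 · 37 · 47 = 3079769

3079769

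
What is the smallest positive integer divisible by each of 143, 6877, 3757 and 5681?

143 = 11 · 13; 6877 = 13 · 23²; 3757 = 13 · 17²; 5681 = 13 · 19 · 23
lcm takes max exponent of each prime: 11 · 13 · 17² · 19 · 23² = 415377677

415377677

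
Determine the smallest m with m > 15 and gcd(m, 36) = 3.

Multiples of 3 above 15: 3·6, 3·7, … . Need the cofactor coprime to 36/3 = 12.
Checking s = 6, 7, … the first with gcd(s, 12) = 1 is s = 7, giving 21.

21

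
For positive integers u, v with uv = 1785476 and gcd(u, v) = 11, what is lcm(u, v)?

gcd·lcm = product, so lcm = 1785476/11 = 162316.

162316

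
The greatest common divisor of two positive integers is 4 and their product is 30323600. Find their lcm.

For any two positive integers, gcd × lcm equals their product. Hence lcm = 30323600 / 4 = 7580900.

7580900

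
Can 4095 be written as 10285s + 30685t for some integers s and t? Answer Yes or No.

No

By Bézout, 10285s + 30685t = 4095 has integer solutions iff gcd(10285, 30685) | 4095.
Euclid: 30685 = 2·10285 + 10115; 10285 = 1·10115 + 170; 10115 = 59·170 + 85; 170 = 2·85 + 0. gcd = 85; 4095 mod 85 = 15. No.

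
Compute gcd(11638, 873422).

22

Euclid: 873422 = 75·11638 + 572; 11638 = 20·572 + 198; 572 = 2·198 + 176; 198 = 1·176 + 22; 176 = 8·22 + 0. Last nonzero remainder: 22.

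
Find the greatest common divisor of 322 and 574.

14

322 = 2 · 7 · 23
574 = 2 · 7 · 41
Common: 2 · 7 = 14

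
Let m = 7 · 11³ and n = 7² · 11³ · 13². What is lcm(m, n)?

max exponent per prime: 7² · 11³ · 13² = 11022011

11022011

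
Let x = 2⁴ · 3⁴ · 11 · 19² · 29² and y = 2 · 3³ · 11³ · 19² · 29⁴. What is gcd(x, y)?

180338994

min exponent per shared prime: 2 · 3³ · 11 · 19² · 29² = 180338994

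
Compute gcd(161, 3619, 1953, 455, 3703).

7

gcd(161, 3619): 3619 = 22·161 + 77; 161 = 2·77 + 7; 77 = 11·7 + 0 → 7
gcd(7, 1953): 1953 = 279·7 + 0 → 7
gcd(7, 455): 455 = 65·7 + 0 → 7
gcd(7, 3703): 3703 = 529·7 + 0 → 7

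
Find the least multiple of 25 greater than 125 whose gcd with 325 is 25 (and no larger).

Multiples of 25 above 125: 25·6, 25·7, … . Need the cofactor coprime to 325/25 = 13.
Checking s = 6, 7, … the first with gcd(s, 13) = 1 is s = 6, giving 150.

150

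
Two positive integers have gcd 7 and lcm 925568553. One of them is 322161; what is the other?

20111

u·v = gcd·lcm = 7·925568553 = 6478979871, so v = 6478979871/322161 = 20111.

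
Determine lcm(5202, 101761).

529360722

5202 = 2 · 3² · 17²; 101761 = 11² · 29²
max exponents: 2 · 3² · 11² · 17² · 29² = 529360722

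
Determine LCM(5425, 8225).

gcd first: 8225 = 1·5425 + 2800; 5425 = 1·2800 + 2625; 2800 = 1·2625 + 175; 2625 = 15·175 + 0 → gcd = 175
lcm = 5425·8225/gcd = 44620625/175 = 254975

254975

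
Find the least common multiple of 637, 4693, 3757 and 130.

664575730

lcm(637, 4693) = 637·4693/gcd = 2989441/13 = 229957
lcm(229957, 3757) = 229957·3757/gcd = 863948449/13 = 66457573
lcm(66457573, 130) = 66457573·130/gcd = 8639484490/13 = 664575730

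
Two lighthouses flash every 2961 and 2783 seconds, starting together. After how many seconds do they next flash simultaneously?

2961 = 3² · 7 · 47; 2783 = 11² · 23
max exponents: 3² · 7 · 11² · 23 · 47 = 8240463

8240463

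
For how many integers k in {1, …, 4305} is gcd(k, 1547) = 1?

3206

1547 = 7·13·17. Inclusion–exclusion on these primes:
4305 − ⌊4305/7⌋ − ⌊4305/13⌋ − ⌊4305/17⌋ + ⌊4305/91⌋ + ⌊4305/119⌋ + ⌊4305/221⌋ − ⌊4305/1547⌋ = 3206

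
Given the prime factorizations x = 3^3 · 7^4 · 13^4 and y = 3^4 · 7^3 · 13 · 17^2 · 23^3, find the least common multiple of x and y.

max exponent per prime: 3^4 · 7^4 · 13^4 · 17^2 · 23^3 = 19531335445350183

19531335445350183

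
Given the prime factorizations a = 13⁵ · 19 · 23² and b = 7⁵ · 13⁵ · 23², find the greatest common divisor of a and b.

196413997

min exponent per shared prime: 13⁵ · 23² = 196413997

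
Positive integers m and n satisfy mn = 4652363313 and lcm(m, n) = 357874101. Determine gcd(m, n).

13

From gcd × lcm = mn: gcd = 4652363313 / 357874101 = 13.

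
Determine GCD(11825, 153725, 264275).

11825 = 5² · 11 · 43; 153725 = 5² · 11 · 13 · 43; 264275 = 5² · 11 · 31²
gcd takes min exponent of each prime: 5² · 11 = 275

275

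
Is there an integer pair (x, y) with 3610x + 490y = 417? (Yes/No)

No

gcd(3610, 490): 3610 = 7·490 + 180; 490 = 2·180 + 130; 180 = 1·130 + 50; 130 = 2·50 + 30; 50 = 1·30 + 20; 30 = 1·20 + 10; 20 = 2·10 + 0 → 10
10 does not divide 417, so a solution does not exist.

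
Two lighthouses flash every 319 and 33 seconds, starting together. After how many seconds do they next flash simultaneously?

319 = 11 · 29; 33 = 3 · 11
max exponents: 3 · 11 · 29 = 957

957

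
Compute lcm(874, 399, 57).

18354

874 = 2 · 19 · 23; 399 = 3 · 7 · 19; 57 = 3 · 19
lcm takes max exponent of each prime: 2 · 3 · 7 · 19 · 23 = 18354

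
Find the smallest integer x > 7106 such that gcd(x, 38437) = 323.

Multiples of 323 above 7106: 323·23, 323·24, … . Need the cofactor coprime to 38437/323 = 119.
Checking s = 23, 24, … the first with gcd(s, 119) = 1 is s = 23, giving 7429.

7429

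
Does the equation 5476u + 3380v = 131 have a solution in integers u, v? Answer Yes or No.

No

By Bézout, 5476u + 3380v = 131 has integer solutions iff gcd(5476, 3380) | 131.
Euclid: 5476 = 1·3380 + 2096; 3380 = 1·2096 + 1284; 2096 = 1·1284 + 812; 1284 = 1·812 + 472; 812 = 1·472 + 340; 472 = 1·340 + 132; 340 = 2·132 + 76; 132 = 1·76 + 56; 76 = 1·56 + 20; 56 = 2·20 + 16; 20 = 1·16 + 4; 16 = 4·4 + 0. gcd = 4; 131 mod 4 = 3. No.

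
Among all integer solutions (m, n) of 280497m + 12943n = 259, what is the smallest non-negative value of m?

Euclid: 280497 = 21·12943 + 8694; 12943 = 1·8694 + 4249; 8694 = 2·4249 + 196; 4249 = 21·196 + 133; 196 = 1·133 + 63; 133 = 2·63 + 7; 63 = 9·7 + 0 → gcd = 7; 259 = 7·37.
Back-substitution yields 280497·(-198) + 12943·(4291) = 7, so one solution is m = -198·37 = -7326, n = 4291·37 = 158767.
Solutions in m differ by 12943/7 = 1849; the one in [0, 1849) is -7326 mod 1849 = 70.

70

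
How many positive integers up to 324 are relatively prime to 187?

187 = 11·17. Inclusion–exclusion on these primes:
324 − ⌊324/11⌋ − ⌊324/17⌋ + ⌊324/187⌋ = 277

277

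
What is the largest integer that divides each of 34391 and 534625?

34391 = 7 · 17³
534625 = 5³ · 7 · 13 · 47
Common: 7 = 7

7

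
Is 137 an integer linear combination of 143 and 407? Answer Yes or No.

gcd(143, 407): 407 = 2·143 + 121; 143 = 1·121 + 22; 121 = 5·22 + 11; 22 = 2·11 + 0 → 11
11 does not divide 137, so a solution does not exist.

No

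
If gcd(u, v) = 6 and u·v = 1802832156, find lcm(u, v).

300472026

For any two positive integers, gcd × lcm equals their product. Hence lcm = 1802832156 / 6 = 300472026.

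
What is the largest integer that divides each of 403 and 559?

13

Euclid: 559 = 1·403 + 156; 403 = 2·156 + 91; 156 = 1·91 + 65; 91 = 1·65 + 26; 65 = 2·26 + 13; 26 = 2·13 + 0. Last nonzero remainder: 13.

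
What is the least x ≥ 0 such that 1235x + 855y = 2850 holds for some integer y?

3

Reduce mod 855: 1235x ≡ 2850 (mod 855). With g = gcd(1235, 855) = 95 dividing 2850, divide through: 13x ≡ 30 (mod 9).
Since gcd(13, 9) = 1, x ≡ 30·(13)⁻¹ ≡ 3 (mod 9). Smallest non-negative: 3.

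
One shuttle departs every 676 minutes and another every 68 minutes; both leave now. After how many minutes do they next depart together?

11492

gcd first: 676 = 9·68 + 64; 68 = 1·64 + 4; 64 = 16·4 + 0 → gcd = 4
lcm = 676·68/gcd = 45968/4 = 11492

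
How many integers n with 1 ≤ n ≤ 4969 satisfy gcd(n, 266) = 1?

2018

266 = 2·7·19. Inclusion–exclusion on these primes:
4969 − ⌊4969/2⌋ − ⌊4969/7⌋ − ⌊4969/19⌋ + ⌊4969/14⌋ + ⌊4969/38⌋ + ⌊4969/133⌋ − ⌊4969/266⌋ = 2018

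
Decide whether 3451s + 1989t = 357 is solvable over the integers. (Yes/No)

Yes

gcd(3451, 1989): 3451 = 1·1989 + 1462; 1989 = 1·1462 + 527; 1462 = 2·527 + 408; 527 = 1·408 + 119; 408 = 3·119 + 51; 119 = 2·51 + 17; 51 = 3·17 + 0 → 17
17 divides 357, so a solution exists.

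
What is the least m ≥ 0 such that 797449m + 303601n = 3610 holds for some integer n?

466

gcd(797449, 303601) = 361 (Euclid: 797449 = 2·303601 + 190247; 303601 = 1·190247 + 113354; 190247 = 1·113354 + 76893; 113354 = 1·76893 + 36461; 76893 = 2·36461 + 3971; 36461 = 9·3971 + 722; 3971 = 5·722 + 361; 722 = 2·361 + 0), and 361 | 3610.
Extended Euclid: 797449·(383) + 303601·(-1006) = 361. Scale by 10: m₀ = 3830.
General solution m = m₀ + 841t; reducing mod 841 gives m = 466 (and n = -1224).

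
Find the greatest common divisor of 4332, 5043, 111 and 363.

gcd(4332, 5043): 5043 = 1·4332 + 711; 4332 = 6·711 + 66; 711 = 10·66 + 51; 66 = 1·51 + 15; 51 = 3·15 + 6; 15 = 2·6 + 3; 6 = 2·3 + 0 → 3
gcd(3, 111): 111 = 37·3 + 0 → 3
gcd(3, 363): 363 = 121·3 + 0 → 3

3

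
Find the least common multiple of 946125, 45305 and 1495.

197175288375

946125 = 3² · 5³ · 29²; 45305 = 5 · 13 · 17 · 41; 1495 = 5 · 13 · 23
lcm takes max exponent of each prime: 3² · 5³ · 13 · 17 · 23 · 29² · 41 = 197175288375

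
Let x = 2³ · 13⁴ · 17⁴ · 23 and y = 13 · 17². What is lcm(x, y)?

438921563704

max exponent per prime: 2³ · 13⁴ · 17⁴ · 23 = 438921563704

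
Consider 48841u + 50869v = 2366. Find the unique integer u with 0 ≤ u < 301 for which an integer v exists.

49

gcd(48841, 50869) = 169 (Euclid: 50869 = 1·48841 + 2028; 48841 = 24·2028 + 169; 2028 = 12·169 + 0), and 169 | 2366.
Extended Euclid: 48841·(25) + 50869·(-24) = 169. Scale by 14: u₀ = 350.
General solution u = u₀ + 301t; reducing mod 301 gives u = 49 (and v = -47).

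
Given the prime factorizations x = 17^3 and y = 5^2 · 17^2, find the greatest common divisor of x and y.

min exponent per shared prime: 17^2 = 289

289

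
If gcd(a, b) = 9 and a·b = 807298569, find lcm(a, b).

Since gcd(a,b)·lcm(a,b) = ab, lcm = 807298569/9 = 89699841.

89699841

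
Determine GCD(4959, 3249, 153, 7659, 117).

4959 = 3² · 19 · 29; 3249 = 3² · 19²; 153 = 3² · 17; 7659 = 3² · 23 · 37; 117 = 3² · 13
gcd takes min exponent of each prime: 3² = 9

9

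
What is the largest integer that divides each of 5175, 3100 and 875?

25

gcd(5175, 3100): 5175 = 1·3100 + 2075; 3100 = 1·2075 + 1025; 2075 = 2·1025 + 25; 1025 = 41·25 + 0 → 25
gcd(25, 875): 875 = 35·25 + 0 → 25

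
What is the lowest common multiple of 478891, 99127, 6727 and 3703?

3447542730449419

lcm(478891, 99127) = 478891·99127/gcd = 47471028157/7 = 6781575451
lcm(6781575451, 6727) = 6781575451·6727/gcd = 45619658058877/7 = 6517094008411
lcm(6517094008411, 3703) = 6517094008411·3703/gcd = 24132799113145933/7 = 3447542730449419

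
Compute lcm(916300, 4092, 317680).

916300 = 2² · 5² · 7² · 11 · 17; 4092 = 2² · 3 · 11 · 31; 317680 = 2⁴ · 5 · 11 · 19²
lcm takes max exponent of each prime: 2⁴ · 3 · 5² · 7² · 11 · 17 · 19² · 31 = 123051759600

123051759600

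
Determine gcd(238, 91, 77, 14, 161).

gcd(238, 91): 238 = 2·91 + 56; 91 = 1·56 + 35; 56 = 1·35 + 21; 35 = 1·21 + 14; 21 = 1·14 + 7; 14 = 2·7 + 0 → 7
gcd(7, 77): 77 = 11·7 + 0 → 7
gcd(7, 14): 14 = 2·7 + 0 → 7
gcd(7, 161): 161 = 23·7 + 0 → 7

7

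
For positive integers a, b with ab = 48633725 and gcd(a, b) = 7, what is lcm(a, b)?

6947675

For any two positive integers, gcd × lcm equals their product. Hence lcm = 48633725 / 7 = 6947675.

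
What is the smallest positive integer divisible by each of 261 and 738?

21402

261 = 3² · 29; 738 = 2 · 3² · 41
max exponents: 2 · 3² · 29 · 41 = 21402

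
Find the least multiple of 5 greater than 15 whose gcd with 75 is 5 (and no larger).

Multiples of 5 above 15: 5·4, 5·5, … . Need the cofactor coprime to 75/5 = 15.
Checking s = 4, 5, … the first with gcd(s, 15) = 1 is s = 4, giving 20.

20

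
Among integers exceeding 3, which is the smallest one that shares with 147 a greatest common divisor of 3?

Multiples of 3 above 3: 3·2, 3·3, … . Need the cofactor coprime to 147/3 = 49.
Checking s = 2, 3, … the first with gcd(s, 49) = 1 is s = 2, giving 6.

6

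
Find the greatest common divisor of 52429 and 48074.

13

Euclid: 52429 = 1·48074 + 4355; 48074 = 11·4355 + 169; 4355 = 25·169 + 130; 169 = 1·130 + 39; 130 = 3·39 + 13; 39 = 3·13 + 0. Last nonzero remainder: 13.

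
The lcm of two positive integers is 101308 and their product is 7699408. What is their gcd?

From gcd × lcm = uv: gcd = 7699408 / 101308 = 76.

76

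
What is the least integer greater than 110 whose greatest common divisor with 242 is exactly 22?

132

242 = 22·11. Any k with gcd(k, 242) = 22 is a multiple of 22, say 22s, with s coprime to 11.
Need s > 110/22, so s ≥ 6. First s ≥ 6 with gcd(s, 11) = 1 is s = 6. Thus k = 22·6 = 132.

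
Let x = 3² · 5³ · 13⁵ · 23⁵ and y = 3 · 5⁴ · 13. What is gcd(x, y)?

min exponent per shared prime: 3 · 5³ · 13 = 4875

4875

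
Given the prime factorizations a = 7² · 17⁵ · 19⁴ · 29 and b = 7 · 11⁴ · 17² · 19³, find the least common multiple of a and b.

3849672894969495517

max exponent per prime: 7² · 11⁴ · 17⁵ · 19⁴ · 29 = 3849672894969495517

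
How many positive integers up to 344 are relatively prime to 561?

196

561 = 3·11·17. Inclusion–exclusion on these primes:
344 − ⌊344/3⌋ − ⌊344/11⌋ − ⌊344/17⌋ + ⌊344/33⌋ + ⌊344/51⌋ + ⌊344/187⌋ − ⌊344/561⌋ = 196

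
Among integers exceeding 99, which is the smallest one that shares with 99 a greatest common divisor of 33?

gcd(x, 99) = 33 forces 33 | x; write x = 33s. Then gcd(33s, 33·3) = 33·gcd(s, 3), so need gcd(s, 3) = 1.
33s > 99 gives s ≥ 4. The least s ≥ 4 coprime to 3 is 4, so x = 33·4 = 132.

132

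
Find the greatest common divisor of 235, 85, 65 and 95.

5

gcd(235, 85): 235 = 2·85 + 65; 85 = 1·65 + 20; 65 = 3·20 + 5; 20 = 4·5 + 0 → 5
gcd(5, 65): 65 = 13·5 + 0 → 5
gcd(5, 95): 95 = 19·5 + 0 → 5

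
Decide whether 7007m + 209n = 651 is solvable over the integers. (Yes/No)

No

By Bézout, 7007m + 209n = 651 has integer solutions iff gcd(7007, 209) | 651.
Euclid: 7007 = 33·209 + 110; 209 = 1·110 + 99; 110 = 1·99 + 11; 99 = 9·11 + 0. gcd = 11; 651 mod 11 = 2. No.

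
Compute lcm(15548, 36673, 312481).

lcm(15548, 36673) = 15548·36673/gcd = 570191804/169 = 3373916
lcm(3373916, 312481) = 3373916·312481/gcd = 1054284645596/169 = 6238370684

6238370684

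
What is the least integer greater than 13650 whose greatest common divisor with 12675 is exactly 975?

gcd(t, 12675) = 975 forces 975 | t; write t = 975s. Then gcd(975s, 975·13) = 975·gcd(s, 13), so need gcd(s, 13) = 1.
975s > 13650 gives s ≥ 15. The least s ≥ 15 coprime to 13 is 15, so t = 975·15 = 14625.

14625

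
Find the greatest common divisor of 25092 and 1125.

Euclid: 25092 = 22·1125 + 342; 1125 = 3·342 + 99; 342 = 3·99 + 45; 99 = 2·45 + 9; 45 = 5·9 + 0. Last nonzero remainder: 9.

9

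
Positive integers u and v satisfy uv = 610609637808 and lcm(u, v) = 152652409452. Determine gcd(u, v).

From gcd × lcm = uv: gcd = 610609637808 / 152652409452 = 4.

4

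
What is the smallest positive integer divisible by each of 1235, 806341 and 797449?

2199790977215

1235 = 5 · 13 · 19; 806341 = 19 · 31 · 37²; 797449 = 19² · 47²
lcm takes max exponent of each prime: 5 · 13 · 19² · 31 · 37² · 47² = 2199790977215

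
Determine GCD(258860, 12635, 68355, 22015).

35

258860 = 2² · 5 · 7 · 43²; 12635 = 5 · 7 · 19²; 68355 = 3² · 5 · 7² · 31; 22015 = 5 · 7 · 17 · 37
gcd takes min exponent of each prime: 5 · 7 = 35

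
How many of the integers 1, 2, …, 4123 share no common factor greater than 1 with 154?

1607

Prime factors of 154: 2, 7, 11. Count integers ≤ 4123 divisible by none of them.
By inclusion–exclusion: 4123 − ⌊4123/2⌋ − ⌊4123/7⌋ − ⌊4123/11⌋ + ⌊4123/14⌋ + ⌊4123/22⌋ + ⌊4123/77⌋ − ⌊4123/154⌋ = 1607.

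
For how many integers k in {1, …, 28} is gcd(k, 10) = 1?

11

10 = 2·5. Inclusion–exclusion on these primes:
28 − ⌊28/2⌋ − ⌊28/5⌋ + ⌊28/10⌋ = 11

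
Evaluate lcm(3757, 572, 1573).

3757 = 13 · 17²; 572 = 2² · 11 · 13; 1573 = 11² · 13
lcm takes max exponent of each prime: 2² · 11² · 13 · 17² = 1818388

1818388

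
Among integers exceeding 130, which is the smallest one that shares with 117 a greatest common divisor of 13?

143

117 = 13·9. Any m with gcd(m, 117) = 13 is a multiple of 13, say 13s, with s coprime to 9.
Need s > 130/13, so s ≥ 11. First s ≥ 11 with gcd(s, 9) = 1 is s = 11. Thus m = 13·11 = 143.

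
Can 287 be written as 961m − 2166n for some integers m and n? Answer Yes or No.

By Bézout, 961m − 2166n = 287 has integer solutions iff gcd(961, 2166) | 287.
Euclid: 2166 = 2·961 + 244; 961 = 3·244 + 229; 244 = 1·229 + 15; 229 = 15·15 + 4; 15 = 3·4 + 3; 4 = 1·3 + 1; 3 = 3·1 + 0. gcd = 1; 287 mod 1 = 0. Yes.

Yes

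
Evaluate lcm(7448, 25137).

7448 = 2³ · 7² · 19; 25137 = 3³ · 7² · 19
max exponents: 2³ · 3³ · 7² · 19 = 201096

201096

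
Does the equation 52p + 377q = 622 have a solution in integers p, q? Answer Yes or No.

No

gcd(52, 377): 377 = 7·52 + 13; 52 = 4·13 + 0 → 13
13 does not divide 622, so a solution does not exist.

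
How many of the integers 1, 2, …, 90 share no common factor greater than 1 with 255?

Prime factors of 255: 3, 5, 17. Count integers ≤ 90 divisible by none of them.
By inclusion–exclusion: 90 − ⌊90/3⌋ − ⌊90/5⌋ − ⌊90/17⌋ + ⌊90/15⌋ + ⌊90/51⌋ + ⌊90/85⌋ − ⌊90/255⌋ = 45.

45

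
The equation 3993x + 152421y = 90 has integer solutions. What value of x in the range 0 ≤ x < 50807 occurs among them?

45921

Reduce mod 152421: 3993x ≡ 90 (mod 152421). With g = gcd(3993, 152421) = 3 dividing 90, divide through: 1331x ≡ 30 (mod 50807).
Since gcd(1331, 50807) = 1, x ≡ 30·(1331)⁻¹ ≡ 45921 (mod 50807). Smallest non-negative: 45921.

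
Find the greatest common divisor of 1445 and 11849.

289

Euclid: 11849 = 8·1445 + 289; 1445 = 5·289 + 0. Last nonzero remainder: 289.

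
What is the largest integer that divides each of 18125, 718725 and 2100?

25

gcd(18125, 718725): 718725 = 39·18125 + 11850; 18125 = 1·11850 + 6275; 11850 = 1·6275 + 5575; 6275 = 1·5575 + 700; 5575 = 7·700 + 675; 700 = 1·675 + 25; 675 = 27·25 + 0 → 25
gcd(25, 2100): 2100 = 84·25 + 0 → 25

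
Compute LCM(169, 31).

5239

gcd first: 169 = 5·31 + 14; 31 = 2·14 + 3; 14 = 4·3 + 2; 3 = 1·2 + 1; 2 = 2·1 + 0 → gcd = 1
lcm = 169·31/gcd = 5239/1 = 5239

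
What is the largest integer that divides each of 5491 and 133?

19

5491 = 17² · 19
133 = 7 · 19
Common: 19 = 19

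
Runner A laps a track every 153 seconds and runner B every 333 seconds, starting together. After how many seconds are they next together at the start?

gcd first: 333 = 2·153 + 27; 153 = 5·27 + 18; 27 = 1·18 + 9; 18 = 2·9 + 0 → gcd = 9
lcm = 153·333/gcd = 50949/9 = 5661

5661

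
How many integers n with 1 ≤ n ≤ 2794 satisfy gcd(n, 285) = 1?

Prime factors of 285: 3, 5, 19. Count integers ≤ 2794 divisible by none of them.
By inclusion–exclusion: 2794 − ⌊2794/3⌋ − ⌊2794/5⌋ − ⌊2794/19⌋ + ⌊2794/15⌋ + ⌊2794/57⌋ + ⌊2794/95⌋ − ⌊2794/285⌋ = 1413.

1413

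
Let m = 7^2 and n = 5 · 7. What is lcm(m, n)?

245

max exponent per prime: 5 · 7^2 = 245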